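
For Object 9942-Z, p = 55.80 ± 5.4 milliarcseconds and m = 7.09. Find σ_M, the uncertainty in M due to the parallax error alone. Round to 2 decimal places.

σ_M = 0.21 mag

M = m − 5 log₁₀ d + 5 = m + 5 log₁₀ p + 5, so ∂M/∂p = 5/(p ln 10).
σ_M = (5/ln 10) · (σ_p/p) = 2.1715 × 5.4/55.80 = 2.1715 × 0.096774 = 0.21014.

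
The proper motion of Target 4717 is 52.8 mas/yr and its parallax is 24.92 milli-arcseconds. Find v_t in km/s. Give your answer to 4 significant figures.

d = 1/p = 1/0.02492″ = 40.128 pc.
μ = 52.8 mas/yr = 0.0528 ″/yr.
v_t = 4.74 × μ × d = 4.74 × 0.0528 × 40.128 = 10.043 km/s.

10.04 km/s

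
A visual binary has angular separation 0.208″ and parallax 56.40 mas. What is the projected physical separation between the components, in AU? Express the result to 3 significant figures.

3.69 AU

d = 1/p = 1/0.05640″ = 17.73 pc.
At distance d (pc), an angle of θ arcsec spans θ·d AU: s = 0.208 × 17.73 = 3.6878 AU.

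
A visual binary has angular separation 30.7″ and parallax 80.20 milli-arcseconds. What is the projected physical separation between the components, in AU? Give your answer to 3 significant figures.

d = 1/p = 1/0.08020″ = 12.469 pc.
At distance d (pc), an angle of θ arcsec spans θ·d AU: s = 30.7 × 12.469 = 382.8 AU.

383 AU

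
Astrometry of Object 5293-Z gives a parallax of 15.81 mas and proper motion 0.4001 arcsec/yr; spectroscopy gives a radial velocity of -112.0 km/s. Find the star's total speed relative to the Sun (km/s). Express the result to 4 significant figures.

d = 1/p = 1/0.01581″ = 63.251 pc.
v_t = 4.740 μ d = 4.740 × 0.4001 × 63.251 = 119.95 km/s.
v = √(v_r² + v_t²) = √((-112.0)² + 119.95²) = √26932 = 164.11 km/s.

164.1 km/s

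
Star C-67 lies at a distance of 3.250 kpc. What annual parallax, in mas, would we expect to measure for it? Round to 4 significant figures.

0.3077 mas

d = 3.250 kpc = 3250 pc.
p = 1/d = 1/3250 = 0.00030769 arcsec.
= 0.00030769 × 1000 = 0.30769 mas.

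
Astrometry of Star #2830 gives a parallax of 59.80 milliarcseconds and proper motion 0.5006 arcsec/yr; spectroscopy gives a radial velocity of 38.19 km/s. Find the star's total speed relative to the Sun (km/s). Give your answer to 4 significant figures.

d = 1/p = 1/0.05980″ = 16.722 pc.
v_t = 4.740 μ d = 4.740 × 0.5006 × 16.722 = 39.679 km/s.
v = √(v_r² + v_t²) = √(38.19² + 39.679²) = √3032.9 = 55.072 km/s.

55.07 km/s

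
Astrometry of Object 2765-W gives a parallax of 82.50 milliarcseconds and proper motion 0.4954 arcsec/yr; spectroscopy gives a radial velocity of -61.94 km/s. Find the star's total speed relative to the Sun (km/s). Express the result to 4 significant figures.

68.17 km/s

d = 1/p = 1/0.08250″ = 12.121 pc.
v_t = 4.740 μ d = 4.740 × 0.4954 × 12.121 = 28.462 km/s.
v = √(v_r² + v_t²) = √((-61.94)² + 28.462²) = √4646.65 = 68.166 km/s.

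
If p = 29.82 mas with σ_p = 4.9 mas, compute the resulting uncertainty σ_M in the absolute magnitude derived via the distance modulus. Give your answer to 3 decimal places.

M = m − 5 log₁₀ d + 5 = m + 5 log₁₀ p + 5, so ∂M/∂p = 5/(p ln 10).
σ_M = (5/ln 10) · (σ_p/p) = 2.1715 × 4.9/29.82 = 2.1715 × 0.16432 = 0.35682.

σ_M = 0.357 mag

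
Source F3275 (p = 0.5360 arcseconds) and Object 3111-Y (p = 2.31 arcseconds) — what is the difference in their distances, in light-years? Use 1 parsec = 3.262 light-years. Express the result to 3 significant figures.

d_A = 1/0.5360″ = 1.8657 pc; d_B = 1/2.310″ = 0.4329 pc.
|d_B − d_A| = |0.4329 − 1.8657| = 1.4328 pc = 1.4328 × 3.262 ly = 4.6738 ly.

4.67 ly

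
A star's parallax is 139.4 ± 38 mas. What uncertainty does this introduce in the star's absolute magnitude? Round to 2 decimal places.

σ_M = 0.59 mag

M = m − 5 log₁₀ d + 5 = m + 5 log₁₀ p + 5, so ∂M/∂p = 5/(p ln 10).
σ_M = (5/ln 10) · (σ_p/p) = 2.1715 × 38/139.4 = 2.1715 × 0.2726 = 0.59195.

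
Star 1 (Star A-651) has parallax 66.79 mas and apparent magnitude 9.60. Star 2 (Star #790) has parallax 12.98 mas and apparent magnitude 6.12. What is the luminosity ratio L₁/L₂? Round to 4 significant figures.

d₁ = 1/p₁ = 1/0.06679″ = 14.972 pc; d₂ = 1/p₂ = 1/0.01298″ = 77.042 pc.
M₁ = m₁ − 5 log₁₀ d₁ + 5 = 9.60 − 5.8764 + 5 = 8.7236.
M₂ = 6.12 − 9.4336 + 5 = 1.6864.
L₁/L₂ = 10^(0.4(M₂ − M₁)) = 10^(0.4 × (-7.0372)) = 10^(-2.81488) = 0.0015315.

L₁/L₂ = 0.001532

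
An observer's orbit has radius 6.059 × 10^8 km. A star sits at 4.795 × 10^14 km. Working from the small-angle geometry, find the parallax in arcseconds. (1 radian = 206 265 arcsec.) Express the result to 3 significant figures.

0.261 arcsec

θ ≈ B/d = (6.059 × 10^8) / (4.795 × 10^14) = 1.2636 × 10^-6 rad.
In arcseconds: 1.2636 × 10^-6 × 206265 = 0.26064″.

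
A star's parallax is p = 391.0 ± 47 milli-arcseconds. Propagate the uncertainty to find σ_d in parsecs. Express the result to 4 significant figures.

d = 1/p, so σ_d = σ_p / p².
σ_d = 0.0470 / (0.3910)² = 0.0470 / 0.15288 = 0.30743 pc.

0.3074 pc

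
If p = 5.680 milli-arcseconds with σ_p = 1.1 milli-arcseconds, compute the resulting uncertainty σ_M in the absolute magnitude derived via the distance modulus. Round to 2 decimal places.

σ_M = 0.42 mag

M = m − 5 log₁₀ d + 5 = m + 5 log₁₀ p + 5, so ∂M/∂p = 5/(p ln 10).
σ_M = (5/ln 10) · (σ_p/p) = 2.1715 × 1.1/5.680 = 2.1715 × 0.19366 = 0.42053.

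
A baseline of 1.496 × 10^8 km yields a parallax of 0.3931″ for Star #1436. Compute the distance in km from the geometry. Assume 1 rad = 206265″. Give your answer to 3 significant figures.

θ = 0.3931″ = 0.3931/206265 = 1.9058 × 10^-6 rad.
d = B/θ = (1.496 × 10^8) / (1.9058 × 10^-6) = 7.8497 × 10^13 km.

7.85 × 10^13 km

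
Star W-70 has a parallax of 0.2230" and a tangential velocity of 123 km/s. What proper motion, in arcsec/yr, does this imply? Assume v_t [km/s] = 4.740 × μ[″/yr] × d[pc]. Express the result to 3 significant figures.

5.79 arcsec/yr

d = 1/p = 1/0.2230″ = 4.4843 pc.
μ = v_t / (4.74 d) = 123 / (4.74 × 4.4843) = 123 / 21.256 = 5.7866 ″/yr.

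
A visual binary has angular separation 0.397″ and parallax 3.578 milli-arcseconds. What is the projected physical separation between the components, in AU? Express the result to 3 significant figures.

111 AU

d = 1/p = 1/0.003578″ = 279.49 pc.
At distance d (pc), an angle of θ arcsec spans θ·d AU: s = 0.397 × 279.49 = 110.96 AU.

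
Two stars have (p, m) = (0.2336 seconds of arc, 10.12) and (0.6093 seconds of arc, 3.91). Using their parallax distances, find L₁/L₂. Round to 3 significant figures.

L₁/L₂ = 0.0223

d₁ = 1/p₁ = 1/0.2336″ = 4.2808 pc; d₂ = 1/p₂ = 1/0.6093″ = 1.6412 pc.
M₁ = m₁ − 5 log₁₀ d₁ + 5 = 10.12 − 3.1576 + 5 = 11.9624.
M₂ = 3.91 − 1.0758 + 5 = 7.8342.
L₁/L₂ = 10^(0.4(M₂ − M₁)) = 10^(0.4 × (-4.1282)) = 10^(-1.65128) = 0.022321.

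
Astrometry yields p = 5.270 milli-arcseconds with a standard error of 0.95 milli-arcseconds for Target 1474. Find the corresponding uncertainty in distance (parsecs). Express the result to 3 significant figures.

34.2 pc

d = 1/p, so σ_d = σ_p / p².
σ_d = 0.000950 / (0.005270)² = 0.000950 / 0.000027773 = 34.206 pc.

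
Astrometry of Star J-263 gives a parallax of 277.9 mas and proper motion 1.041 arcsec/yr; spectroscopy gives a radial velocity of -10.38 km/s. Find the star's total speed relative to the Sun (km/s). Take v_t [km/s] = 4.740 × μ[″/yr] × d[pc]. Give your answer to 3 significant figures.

20.6 km/s

d = 1/p = 1/0.2779″ = 3.5984 pc.
v_t = 4.740 μ d = 4.740 × 1.041 × 3.5984 = 17.756 km/s.
v = √(v_r² + v_t²) = √((-10.38)² + 17.756²) = √423.02 = 20.567 km/s.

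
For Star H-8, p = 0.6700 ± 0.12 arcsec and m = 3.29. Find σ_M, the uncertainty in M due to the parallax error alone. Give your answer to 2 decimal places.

M = m − 5 log₁₀ d + 5 = m + 5 log₁₀ p + 5, so ∂M/∂p = 5/(p ln 10).
σ_M = (5/ln 10) · (σ_p/p) = 2.1715 × 0.12/0.6700 = 2.1715 × 0.1791 = 0.38892.

σ_M = 0.39 mag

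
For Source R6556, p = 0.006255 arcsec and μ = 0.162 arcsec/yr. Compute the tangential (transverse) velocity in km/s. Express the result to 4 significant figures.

122.8 km/s

d = 1/p = 1/0.006255″ = 159.87 pc.
v_t = 4.74 × μ × d = 4.74 × 0.162 × 159.87 = 122.76 km/s.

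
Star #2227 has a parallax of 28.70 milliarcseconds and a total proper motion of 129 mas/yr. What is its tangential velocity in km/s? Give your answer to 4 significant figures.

d = 1/p = 1/0.02870″ = 34.843 pc.
μ = 129 mas/yr = 0.129 ″/yr.
v_t = 4.74 × μ × d = 4.74 × 0.129 × 34.843 = 21.305 km/s.

21.31 km/s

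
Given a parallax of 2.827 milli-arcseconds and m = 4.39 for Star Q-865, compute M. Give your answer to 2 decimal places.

M = -3.35

d = 1/p = 1/0.002827″ = 353.73 pc.
m − M = 5 log₁₀(353.73) − 5 = 12.7434 − 5 = 7.7434.
M = m − (m − M) = 4.39 − 7.7434 = -3.35.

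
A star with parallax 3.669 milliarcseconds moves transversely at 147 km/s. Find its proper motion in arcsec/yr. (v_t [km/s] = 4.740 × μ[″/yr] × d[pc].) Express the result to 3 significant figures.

d = 1/p = 1/0.003669″ = 272.55 pc.
μ = v_t / (4.74 d) = 147 / (4.74 × 272.55) = 147 / 1291.9 = 0.11379 ″/yr.

0.114 arcsec/yr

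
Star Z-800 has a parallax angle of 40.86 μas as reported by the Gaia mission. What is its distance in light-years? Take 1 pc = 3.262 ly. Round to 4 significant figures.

79830 light years

p = 40.86 μas = 0.00004086 arcsec.
d = 1/p = 1/0.00004086 = 24474 pc.
In light-years: 24474 × 3.262 = 79834 ly.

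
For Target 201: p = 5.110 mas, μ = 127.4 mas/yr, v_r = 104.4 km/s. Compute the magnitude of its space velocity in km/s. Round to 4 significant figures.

157.7 km/s

d = 1/p = 1/0.005110″ = 195.69 pc.
μ = 127.4 mas/yr = 0.1274 ″/yr.
v_t = 4.740 μ d = 4.740 × 0.1274 × 195.69 = 118.17 km/s.
v = √(v_r² + v_t²) = √(104.4² + 118.17²) = √24863.5 = 157.68 km/s.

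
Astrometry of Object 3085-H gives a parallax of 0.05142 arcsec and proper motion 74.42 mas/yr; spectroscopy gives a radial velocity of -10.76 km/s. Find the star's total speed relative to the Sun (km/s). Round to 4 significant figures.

12.76 km/s

d = 1/p = 1/0.05142″ = 19.448 pc.
μ = 74.42 mas/yr = 0.07442 ″/yr.
v_t = 4.740 μ d = 4.740 × 0.07442 × 19.448 = 6.8603 km/s.
v = √(v_r² + v_t²) = √((-10.76)² + 6.8603²) = √162.841 = 12.761 km/s.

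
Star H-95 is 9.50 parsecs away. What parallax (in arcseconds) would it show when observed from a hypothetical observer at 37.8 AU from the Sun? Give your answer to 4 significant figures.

p (arcsec) = B (AU) / d (pc).
p = 37.8 / 9.50 = 3.9789 arcsec.

3.979 arcsec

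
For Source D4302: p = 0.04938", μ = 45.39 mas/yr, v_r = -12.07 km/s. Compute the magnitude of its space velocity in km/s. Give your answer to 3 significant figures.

d = 1/p = 1/0.04938″ = 20.251 pc.
μ = 45.39 mas/yr = 0.04539 ″/yr.
v_t = 4.740 μ d = 4.740 × 0.04539 × 20.251 = 4.357 km/s.
v = √(v_r² + v_t²) = √((-12.07)² + 4.357²) = √164.668 = 12.832 km/s.

12.8 km/s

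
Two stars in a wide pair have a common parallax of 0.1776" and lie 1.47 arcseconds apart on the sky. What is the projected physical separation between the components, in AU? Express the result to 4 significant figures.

d = 1/p = 1/0.1776″ = 5.6306 pc.
At distance d (pc), an angle of θ arcsec spans θ·d AU: s = 1.47 × 5.6306 = 8.277 AU.

8.277 AU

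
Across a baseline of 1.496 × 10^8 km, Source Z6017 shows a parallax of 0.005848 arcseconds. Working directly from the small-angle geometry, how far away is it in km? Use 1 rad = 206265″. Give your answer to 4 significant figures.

θ = 0.005848″ = 0.005848/206265 = 2.8352 × 10^-8 rad.
d = B/θ = (1.496 × 10^8) / (2.8352 × 10^-8) = 5.2765 × 10^15 km.

5.277 × 10^15 km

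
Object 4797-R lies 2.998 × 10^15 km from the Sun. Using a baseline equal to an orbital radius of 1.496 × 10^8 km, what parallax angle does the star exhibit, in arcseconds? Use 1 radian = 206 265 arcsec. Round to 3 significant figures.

0.0103 arcsec

θ ≈ B/d = (1.496 × 10^8) / (2.998 × 10^15) = 4.9900 × 10^-8 rad.
In arcseconds: 4.9900 × 10^-8 × 206265 = 0.010293″.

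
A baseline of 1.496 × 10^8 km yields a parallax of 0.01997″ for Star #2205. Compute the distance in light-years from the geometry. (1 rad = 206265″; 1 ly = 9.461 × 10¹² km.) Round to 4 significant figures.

163.3 ly

θ = 0.01997″ = 0.01997/206265 = 9.6817 × 10^-8 rad.
d = B/θ = (1.496 × 10^8) / (9.6817 × 10^-8) = 1.5452 × 10^15 km = (1.5452 × 10^15) / (9.461 × 10^12) ly = 163.32 ly.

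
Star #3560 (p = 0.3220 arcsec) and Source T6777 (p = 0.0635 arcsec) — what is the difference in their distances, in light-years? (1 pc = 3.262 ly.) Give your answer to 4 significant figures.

41.24 ly

d_A = 1/0.3220″ = 3.1056 pc; d_B = 1/0.06350″ = 15.748 pc.
|d_B − d_A| = |15.748 − 3.1056| = 12.642 pc = 12.642 × 3.262 ly = 41.238 ly.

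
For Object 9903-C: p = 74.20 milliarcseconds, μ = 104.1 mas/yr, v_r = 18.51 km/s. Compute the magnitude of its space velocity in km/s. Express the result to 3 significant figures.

19.7 km/s

d = 1/p = 1/0.07420″ = 13.477 pc.
μ = 104.1 mas/yr = 0.1041 ″/yr.
v_t = 4.740 μ d = 4.740 × 0.1041 × 13.477 = 6.65 km/s.
v = √(v_r² + v_t²) = √(18.51² + 6.65²) = √386.843 = 19.668 km/s.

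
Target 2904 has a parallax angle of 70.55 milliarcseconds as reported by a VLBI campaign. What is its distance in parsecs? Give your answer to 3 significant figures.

14.2 pc

p = 70.55 milliarcseconds = 0.07055 arcsec.
d = 1/p = 1/0.07055 = 14.174 pc.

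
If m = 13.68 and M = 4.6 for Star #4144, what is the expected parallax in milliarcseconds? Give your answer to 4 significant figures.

m − M = 13.68 − 4.6 = 9.08.
d = 10^((m−M)/5 + 1) = 10^2.816 = 654.64 pc.
p = 1/d = 1/654.64 = 0.0015276 arcsec = 1.5276 mas.

1.528 mas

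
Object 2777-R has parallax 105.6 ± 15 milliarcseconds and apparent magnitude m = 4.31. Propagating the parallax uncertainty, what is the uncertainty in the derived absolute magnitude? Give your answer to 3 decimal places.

M = m − 5 log₁₀ d + 5 = m + 5 log₁₀ p + 5, so ∂M/∂p = 5/(p ln 10).
σ_M = (5/ln 10) · (σ_p/p) = 2.1715 × 15/105.6 = 2.1715 × 0.14205 = 0.30846.

σ_M = 0.308 mag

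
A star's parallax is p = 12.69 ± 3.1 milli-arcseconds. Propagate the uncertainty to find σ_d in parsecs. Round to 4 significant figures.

d = 1/p, so σ_d = σ_p / p².
σ_d = 0.00310 / (0.01269)² = 0.00310 / 0.00016104 = 19.25 pc.

19.25 pc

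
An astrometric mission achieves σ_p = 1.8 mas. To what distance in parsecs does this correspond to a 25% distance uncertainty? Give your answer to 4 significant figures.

138.9 pc

σ_d/d = σ_p/p, so the condition is σ_p/p ≤ 0.25, i.e. p ≥ σ_p/0.25.
p_min = 1.8/0.25 = 7.2 mas = 0.0072 arcsec.
d_max = 1/p_min = 1/0.0072 = 138.89 pc.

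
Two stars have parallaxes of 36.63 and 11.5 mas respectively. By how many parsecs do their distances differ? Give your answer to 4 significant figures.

d_A = 1/0.03663″ = 27.3 pc; d_B = 1/0.01150″ = 86.957 pc.
|d_B − d_A| = |86.957 − 27.3| = 59.657 pc.

59.66 pc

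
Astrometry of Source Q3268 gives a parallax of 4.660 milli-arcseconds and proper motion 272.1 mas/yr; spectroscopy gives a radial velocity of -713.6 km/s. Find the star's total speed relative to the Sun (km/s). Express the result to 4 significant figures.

d = 1/p = 1/0.004660″ = 214.59 pc.
μ = 272.1 mas/yr = 0.2721 ″/yr.
v_t = 4.740 μ d = 4.740 × 0.2721 × 214.59 = 276.77 km/s.
v = √(v_r² + v_t²) = √((-713.6)² + 276.77²) = √585827 = 765.39 km/s.

765.4 km/s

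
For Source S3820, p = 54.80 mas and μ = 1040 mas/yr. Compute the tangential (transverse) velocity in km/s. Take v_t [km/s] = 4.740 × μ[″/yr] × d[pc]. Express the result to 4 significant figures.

89.96 km/s

d = 1/p = 1/0.05480″ = 18.248 pc.
μ = 1040 mas/yr = 1.04 ″/yr.
v_t = 4.74 × μ × d = 4.74 × 1.04 × 18.248 = 89.955 km/s.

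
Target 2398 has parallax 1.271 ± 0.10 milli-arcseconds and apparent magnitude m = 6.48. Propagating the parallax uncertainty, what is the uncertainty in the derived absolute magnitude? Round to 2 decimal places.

σ_M = 0.17 mag

M = m − 5 log₁₀ d + 5 = m + 5 log₁₀ p + 5, so ∂M/∂p = 5/(p ln 10).
σ_M = (5/ln 10) · (σ_p/p) = 2.1715 × 0.10/1.271 = 2.1715 × 0.078678 = 0.17085.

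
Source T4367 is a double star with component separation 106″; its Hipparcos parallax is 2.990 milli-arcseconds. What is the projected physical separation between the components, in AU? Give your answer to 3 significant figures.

35500 AU

d = 1/p = 1/0.002990″ = 334.45 pc.
At distance d (pc), an angle of θ arcsec spans θ·d AU: s = 106 × 334.45 = 35452 AU.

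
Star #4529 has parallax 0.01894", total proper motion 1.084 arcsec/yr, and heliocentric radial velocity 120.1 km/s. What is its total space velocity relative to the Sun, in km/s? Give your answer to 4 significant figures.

296.7 km/s

d = 1/p = 1/0.01894″ = 52.798 pc.
v_t = 4.740 μ d = 4.740 × 1.084 × 52.798 = 271.28 km/s.
v = √(v_r² + v_t²) = √(120.1² + 271.28²) = √88016.8 = 296.68 km/s.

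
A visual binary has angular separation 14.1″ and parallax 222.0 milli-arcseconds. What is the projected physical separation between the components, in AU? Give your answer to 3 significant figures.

63.5 AU

d = 1/p = 1/0.2220″ = 4.5045 pc.
At distance d (pc), an angle of θ arcsec spans θ·d AU: s = 14.1 × 4.5045 = 63.513 AU.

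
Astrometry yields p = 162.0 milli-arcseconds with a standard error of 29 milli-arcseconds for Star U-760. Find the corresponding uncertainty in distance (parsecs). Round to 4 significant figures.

1.105 pc

d = 1/p, so σ_d = σ_p / p².
σ_d = 0.0290 / (0.1620)² = 0.0290 / 0.026244 = 1.105 pc.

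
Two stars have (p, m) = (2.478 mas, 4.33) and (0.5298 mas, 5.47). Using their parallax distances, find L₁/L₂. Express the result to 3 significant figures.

d₁ = 1/p₁ = 1/0.002478″ = 403.55 pc; d₂ = 1/p₂ = 1/0.0005298″ = 1887.5 pc.
M₁ = m₁ − 5 log₁₀ d₁ + 5 = 4.33 − 13.0295 + 5 = -3.6995.
M₂ = 5.47 − 16.3794 + 5 = -5.9094.
L₁/L₂ = 10^(0.4(M₂ − M₁)) = 10^(0.4 × (-2.2099)) = 10^(-0.88396) = 0.13063.

L₁/L₂ = 0.131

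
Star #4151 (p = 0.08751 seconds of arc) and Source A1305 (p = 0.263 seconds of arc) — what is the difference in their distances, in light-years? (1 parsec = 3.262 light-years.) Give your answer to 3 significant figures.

d_A = 1/0.08751″ = 11.427 pc; d_B = 1/0.2630″ = 3.8023 pc.
|d_B − d_A| = |3.8023 − 11.427| = 7.6247 pc = 7.6247 × 3.262 ly = 24.872 ly.

24.9 ly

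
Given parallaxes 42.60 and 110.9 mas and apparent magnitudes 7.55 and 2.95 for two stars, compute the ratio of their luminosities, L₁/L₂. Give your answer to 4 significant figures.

d₁ = 1/p₁ = 1/0.04260″ = 23.474 pc; d₂ = 1/p₂ = 1/0.1109″ = 9.0171 pc.
M₁ = m₁ − 5 log₁₀ d₁ + 5 = 7.55 − 6.8529 + 5 = 5.6971.
M₂ = 2.95 − 4.7753 + 5 = 3.1747.
L₁/L₂ = 10^(0.4(M₂ − M₁)) = 10^(0.4 × (-2.5224)) = 10^(-1.00896) = 0.097958.

L₁/L₂ = 0.09796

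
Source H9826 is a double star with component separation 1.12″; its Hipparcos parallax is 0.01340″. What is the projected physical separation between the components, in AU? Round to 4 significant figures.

83.58 AU

d = 1/p = 1/0.01340″ = 74.627 pc.
At distance d (pc), an angle of θ arcsec spans θ·d AU: s = 1.12 × 74.627 = 83.582 AU.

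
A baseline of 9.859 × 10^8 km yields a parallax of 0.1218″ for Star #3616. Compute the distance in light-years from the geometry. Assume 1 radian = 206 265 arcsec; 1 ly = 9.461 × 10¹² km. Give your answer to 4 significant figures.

θ = 0.1218″ = 0.1218/206265 = 5.9050 × 10^-7 rad.
d = B/θ = (9.859 × 10^8) / (5.9050 × 10^-7) = 1.6696 × 10^15 km = (1.6696 × 10^15) / (9.461 × 10^12) ly = 176.47 ly.

176.5 ly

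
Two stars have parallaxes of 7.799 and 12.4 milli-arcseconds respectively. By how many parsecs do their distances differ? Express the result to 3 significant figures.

d_A = 1/0.007799″ = 128.22 pc; d_B = 1/0.01240″ = 80.645 pc.
|d_B − d_A| = |80.645 − 128.22| = 47.575 pc.

47.6 pc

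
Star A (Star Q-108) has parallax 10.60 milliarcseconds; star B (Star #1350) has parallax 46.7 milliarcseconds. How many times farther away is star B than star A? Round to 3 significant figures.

Since d = 1/p, d_B/d_A = p_A/p_B.
= 10.60 / 46.7 = 0.22698.

0.227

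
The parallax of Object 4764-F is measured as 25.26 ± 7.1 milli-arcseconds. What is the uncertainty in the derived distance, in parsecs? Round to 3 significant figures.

11.1 pc

d = 1/p, so σ_d = σ_p / p².
σ_d = 0.00710 / (0.02526)² = 0.00710 / 0.00063807 = 11.127 pc.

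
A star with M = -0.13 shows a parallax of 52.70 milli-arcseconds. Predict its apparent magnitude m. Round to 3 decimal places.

d = 1/p = 1/0.05270″ = 18.975 pc.
m − M = 5 log₁₀ d − 5 = 5 log₁₀(18.975) − 5 = 6.3909 − 5 = 1.3909.
m = M + (m − M) = -0.13 + 1.3909 = 1.261.

m = 1.261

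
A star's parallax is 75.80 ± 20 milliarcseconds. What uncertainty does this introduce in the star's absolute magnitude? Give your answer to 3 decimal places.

σ_M = 0.573 mag

M = m − 5 log₁₀ d + 5 = m + 5 log₁₀ p + 5, so ∂M/∂p = 5/(p ln 10).
σ_M = (5/ln 10) · (σ_p/p) = 2.1715 × 20/75.80 = 2.1715 × 0.26385 = 0.57295.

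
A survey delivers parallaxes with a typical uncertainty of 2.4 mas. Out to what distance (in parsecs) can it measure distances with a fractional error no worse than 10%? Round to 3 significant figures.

41.7 pc

σ_d/d = σ_p/p, so the condition is σ_p/p ≤ 0.10, i.e. p ≥ σ_p/0.10.
p_min = 2.4/0.10 = 24 mas = 0.024 arcsec.
d_max = 1/p_min = 1/0.024 = 41.667 pc.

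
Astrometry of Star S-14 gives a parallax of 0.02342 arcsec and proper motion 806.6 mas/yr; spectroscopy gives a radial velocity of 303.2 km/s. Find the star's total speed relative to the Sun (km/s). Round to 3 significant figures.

344 km/s

d = 1/p = 1/0.02342″ = 42.699 pc.
μ = 806.6 mas/yr = 0.8066 ″/yr.
v_t = 4.740 μ d = 4.740 × 0.8066 × 42.699 = 163.25 km/s.
v = √(v_r² + v_t²) = √(303.2² + 163.25²) = √118581 = 344.36 km/s.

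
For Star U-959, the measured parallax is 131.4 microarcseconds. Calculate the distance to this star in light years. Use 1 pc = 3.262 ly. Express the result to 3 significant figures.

24800 light years

p = 131.4 microarcseconds = 0.0001314 arcsec.
d = 1/p = 1/0.0001314 = 7610.4 pc.
In light-years: 7610.4 × 3.262 = 24825 ly.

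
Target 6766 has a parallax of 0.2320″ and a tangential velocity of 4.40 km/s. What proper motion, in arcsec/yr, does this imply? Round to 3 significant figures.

d = 1/p = 1/0.2320″ = 4.3103 pc.
μ = v_t / (4.74 d) = 4.40 / (4.74 × 4.3103) = 4.40 / 20.431 = 0.21536 ″/yr.

0.215 arcsec/yr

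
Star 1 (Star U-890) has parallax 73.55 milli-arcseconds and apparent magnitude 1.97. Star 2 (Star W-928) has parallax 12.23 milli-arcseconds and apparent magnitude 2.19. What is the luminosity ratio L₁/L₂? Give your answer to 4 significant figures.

d₁ = 1/p₁ = 1/0.07355″ = 13.596 pc; d₂ = 1/p₂ = 1/0.01223″ = 81.766 pc.
M₁ = m₁ − 5 log₁₀ d₁ + 5 = 1.97 − 5.6671 + 5 = 1.3029.
M₂ = 2.19 − 9.5629 + 5 = -2.3729.
L₁/L₂ = 10^(0.4(M₂ − M₁)) = 10^(0.4 × (-3.6758)) = 10^(-1.47032) = 0.033859.

L₁/L₂ = 0.03386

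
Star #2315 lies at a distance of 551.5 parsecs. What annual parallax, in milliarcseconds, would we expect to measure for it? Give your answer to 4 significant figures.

1.813 mas

p = 1/d = 1/551.5 = 0.0018132 arcsec.
= 0.0018132 × 1000 = 1.8132 mas.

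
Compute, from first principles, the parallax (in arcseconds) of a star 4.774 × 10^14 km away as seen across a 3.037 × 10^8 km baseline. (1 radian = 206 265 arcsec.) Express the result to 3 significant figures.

θ ≈ B/d = (3.037 × 10^8) / (4.774 × 10^14) = 6.3615 × 10^-7 rad.
In arcseconds: 6.3615 × 10^-7 × 206265 = 0.13122″.

0.131 arcsec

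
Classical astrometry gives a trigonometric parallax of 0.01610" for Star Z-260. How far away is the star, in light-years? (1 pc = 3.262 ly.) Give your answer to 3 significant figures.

d = 1/p = 1/0.01610 = 62.112 pc.
In light-years: 62.112 × 3.262 = 202.61 ly.

203 light years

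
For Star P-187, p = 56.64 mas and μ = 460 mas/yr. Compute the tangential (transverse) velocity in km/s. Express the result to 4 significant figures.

d = 1/p = 1/0.05664″ = 17.655 pc.
μ = 460 mas/yr = 0.460 ″/yr.
v_t = 4.74 × μ × d = 4.74 × 0.460 × 17.655 = 38.495 km/s.

38.50 km/s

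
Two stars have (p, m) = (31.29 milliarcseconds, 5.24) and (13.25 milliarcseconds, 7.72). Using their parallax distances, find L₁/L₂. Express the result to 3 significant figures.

L₁/L₂ = 1.76

d₁ = 1/p₁ = 1/0.03129″ = 31.959 pc; d₂ = 1/p₂ = 1/0.01325″ = 75.472 pc.
M₁ = m₁ − 5 log₁₀ d₁ + 5 = 5.24 − 7.5230 + 5 = 2.7170.
M₂ = 7.72 − 9.3889 + 5 = 3.3311.
L₁/L₂ = 10^(0.4(M₂ − M₁)) = 10^(0.4 × 0.6141) = 10^0.24564 = 1.7605.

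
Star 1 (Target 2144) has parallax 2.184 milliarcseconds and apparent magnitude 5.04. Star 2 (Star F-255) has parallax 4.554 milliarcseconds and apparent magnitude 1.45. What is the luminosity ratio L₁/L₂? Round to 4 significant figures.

d₁ = 1/p₁ = 1/0.002184″ = 457.88 pc; d₂ = 1/p₂ = 1/0.004554″ = 219.59 pc.
M₁ = m₁ − 5 log₁₀ d₁ + 5 = 5.04 − 13.3038 + 5 = -3.2638.
M₂ = 1.45 − 11.7081 + 5 = -5.2581.
L₁/L₂ = 10^(0.4(M₂ − M₁)) = 10^(0.4 × (-1.9943)) = 10^(-0.79772) = 0.15932.

L₁/L₂ = 0.1593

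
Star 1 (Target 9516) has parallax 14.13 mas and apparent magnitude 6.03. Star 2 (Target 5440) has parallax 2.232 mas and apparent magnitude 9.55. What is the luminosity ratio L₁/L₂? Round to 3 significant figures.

d₁ = 1/p₁ = 1/0.01413″ = 70.771 pc; d₂ = 1/p₂ = 1/0.002232″ = 448.03 pc.
M₁ = m₁ − 5 log₁₀ d₁ + 5 = 6.03 − 9.2493 + 5 = 1.7807.
M₂ = 9.55 − 13.2565 + 5 = 1.2935.
L₁/L₂ = 10^(0.4(M₂ − M₁)) = 10^(0.4 × (-0.4872)) = 10^(-0.19488) = 0.63844.

L₁/L₂ = 0.638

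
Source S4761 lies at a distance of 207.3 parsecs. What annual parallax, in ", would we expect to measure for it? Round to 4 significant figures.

0.004824 "

p = 1/d = 1/207.3 = 0.0048239 arcsec.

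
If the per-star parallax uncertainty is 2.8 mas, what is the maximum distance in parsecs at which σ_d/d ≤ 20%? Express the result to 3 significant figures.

σ_d/d = σ_p/p, so the condition is σ_p/p ≤ 0.20, i.e. p ≥ σ_p/0.20.
p_min = 2.8/0.20 = 14 mas = 0.014 arcsec.
d_max = 1/p_min = 1/0.014 = 71.429 pc.

71.4 pc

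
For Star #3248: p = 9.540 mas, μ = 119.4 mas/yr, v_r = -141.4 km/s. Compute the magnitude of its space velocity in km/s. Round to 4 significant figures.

153.3 km/s

d = 1/p = 1/0.009540″ = 104.82 pc.
μ = 119.4 mas/yr = 0.1194 ″/yr.
v_t = 4.740 μ d = 4.740 × 0.1194 × 104.82 = 59.324 km/s.
v = √(v_r² + v_t²) = √((-141.4)² + 59.324²) = √23513.3 = 153.34 km/s.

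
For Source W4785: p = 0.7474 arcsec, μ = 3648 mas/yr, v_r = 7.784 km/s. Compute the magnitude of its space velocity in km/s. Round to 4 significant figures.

24.41 km/s

d = 1/p = 1/0.7474″ = 1.338 pc.
μ = 3648 mas/yr = 3.648 ″/yr.
v_t = 4.740 μ d = 4.740 × 3.648 × 1.338 = 23.136 km/s.
v = √(v_r² + v_t²) = √(7.784² + 23.136²) = √595.865 = 24.41 km/s.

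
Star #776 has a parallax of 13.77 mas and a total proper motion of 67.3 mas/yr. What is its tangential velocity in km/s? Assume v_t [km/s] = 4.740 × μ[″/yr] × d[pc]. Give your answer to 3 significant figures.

d = 1/p = 1/0.01377″ = 72.622 pc.
μ = 67.3 mas/yr = 0.0673 ″/yr.
v_t = 4.74 × μ × d = 4.74 × 0.0673 × 72.622 = 23.167 km/s.

23.2 km/s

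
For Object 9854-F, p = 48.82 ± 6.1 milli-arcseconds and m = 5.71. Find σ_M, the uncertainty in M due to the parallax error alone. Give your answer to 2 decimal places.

σ_M = 0.27 mag

M = m − 5 log₁₀ d + 5 = m + 5 log₁₀ p + 5, so ∂M/∂p = 5/(p ln 10).
σ_M = (5/ln 10) · (σ_p/p) = 2.1715 × 6.1/48.82 = 2.1715 × 0.12495 = 0.27133.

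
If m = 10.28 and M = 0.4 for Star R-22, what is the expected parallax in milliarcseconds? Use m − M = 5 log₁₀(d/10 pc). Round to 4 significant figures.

m − M = 10.28 − 0.4 = 9.88.
d = 10^((m−M)/5 + 1) = 10^2.976 = 946.24 pc.
p = 1/d = 1/946.24 = 0.0010568 arcsec = 1.0568 mas.

1.057 mas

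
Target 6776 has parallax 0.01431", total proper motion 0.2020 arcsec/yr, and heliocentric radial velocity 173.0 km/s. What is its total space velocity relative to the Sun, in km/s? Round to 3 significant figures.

185 km/s

d = 1/p = 1/0.01431″ = 69.881 pc.
v_t = 4.740 μ d = 4.740 × 0.2020 × 69.881 = 66.91 km/s.
v = √(v_r² + v_t²) = √(173.0² + 66.91²) = √34405.9 = 185.49 km/s.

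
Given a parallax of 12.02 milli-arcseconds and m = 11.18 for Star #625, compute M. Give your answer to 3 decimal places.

M = 6.580

d = 1/p = 1/0.01202″ = 83.195 pc.
m − M = 5 log₁₀(83.195) − 5 = 9.6005 − 5 = 4.6005.
M = m − (m − M) = 11.18 − 4.6005 = 6.580.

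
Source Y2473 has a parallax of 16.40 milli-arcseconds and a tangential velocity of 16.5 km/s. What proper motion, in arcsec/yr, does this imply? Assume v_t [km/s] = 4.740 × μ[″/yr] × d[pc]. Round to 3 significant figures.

0.0571 arcsec/yr

d = 1/p = 1/0.01640″ = 60.976 pc.
μ = v_t / (4.74 d) = 16.5 / (4.74 × 60.976) = 16.5 / 289.03 = 0.057087 ″/yr.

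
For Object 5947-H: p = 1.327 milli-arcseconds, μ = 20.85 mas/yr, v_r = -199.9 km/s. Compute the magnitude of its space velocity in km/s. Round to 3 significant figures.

213 km/s

d = 1/p = 1/0.001327″ = 753.58 pc.
μ = 20.85 mas/yr = 0.02085 ″/yr.
v_t = 4.740 μ d = 4.740 × 0.02085 × 753.58 = 74.476 km/s.
v = √(v_r² + v_t²) = √((-199.9)² + 74.476²) = √45506.7 = 213.32 km/s.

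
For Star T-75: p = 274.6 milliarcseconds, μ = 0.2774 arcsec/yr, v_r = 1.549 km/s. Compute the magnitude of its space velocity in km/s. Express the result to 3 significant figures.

d = 1/p = 1/0.2746″ = 3.6417 pc.
v_t = 4.740 μ d = 4.740 × 0.2774 × 3.6417 = 4.7884 km/s.
v = √(v_r² + v_t²) = √(1.549² + 4.7884²) = √25.3282 = 5.0327 km/s.

5.03 km/s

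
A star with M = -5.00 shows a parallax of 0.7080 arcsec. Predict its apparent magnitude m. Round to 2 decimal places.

d = 1/p = 1/0.7080″ = 1.4124 pc.
m − M = 5 log₁₀ d − 5 = 5 log₁₀(1.4124) − 5 = 0.7498 − 5 = -4.2502.
m = M + (m − M) = -5.00 + (-4.2502) = -9.25.

m = -9.25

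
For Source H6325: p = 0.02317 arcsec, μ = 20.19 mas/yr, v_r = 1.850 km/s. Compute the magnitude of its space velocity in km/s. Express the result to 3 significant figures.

d = 1/p = 1/0.02317″ = 43.159 pc.
μ = 20.19 mas/yr = 0.02019 ″/yr.
v_t = 4.740 μ d = 4.740 × 0.02019 × 43.159 = 4.1303 km/s.
v = √(v_r² + v_t²) = √(1.850² + 4.1303²) = √20.4819 = 4.5257 km/s.

4.53 km/s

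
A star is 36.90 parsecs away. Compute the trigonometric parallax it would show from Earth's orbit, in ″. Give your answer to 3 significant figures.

p = 1/d = 1/36.9 = 0.0271 arcsec.

0.0271 ″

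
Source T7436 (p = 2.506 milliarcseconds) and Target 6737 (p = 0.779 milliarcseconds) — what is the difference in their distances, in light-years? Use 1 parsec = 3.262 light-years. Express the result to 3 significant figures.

2890 ly

d_A = 1/0.002506″ = 399.04 pc; d_B = 1/0.0007790″ = 1283.7 pc.
|d_B − d_A| = |1283.7 − 399.04| = 884.66 pc = 884.66 × 3.262 ly = 2885.8 ly.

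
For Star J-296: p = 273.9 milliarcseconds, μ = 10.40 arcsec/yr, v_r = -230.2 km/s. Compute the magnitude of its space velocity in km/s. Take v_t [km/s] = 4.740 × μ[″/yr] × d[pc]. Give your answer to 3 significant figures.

292 km/s

d = 1/p = 1/0.2739″ = 3.651 pc.
v_t = 4.740 μ d = 4.740 × 10.40 × 3.651 = 179.98 km/s.
v = √(v_r² + v_t²) = √((-230.2)² + 179.98²) = √85384.8 = 292.21 km/s.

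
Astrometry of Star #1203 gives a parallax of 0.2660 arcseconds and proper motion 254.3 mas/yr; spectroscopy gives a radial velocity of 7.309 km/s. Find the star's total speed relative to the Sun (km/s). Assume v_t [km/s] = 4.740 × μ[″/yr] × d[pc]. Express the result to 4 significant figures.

d = 1/p = 1/0.2660″ = 3.7594 pc.
μ = 254.3 mas/yr = 0.2543 ″/yr.
v_t = 4.740 μ d = 4.740 × 0.2543 × 3.7594 = 4.5315 km/s.
v = √(v_r² + v_t²) = √(7.309² + 4.5315²) = √73.956 = 8.5998 km/s.

8.600 km/s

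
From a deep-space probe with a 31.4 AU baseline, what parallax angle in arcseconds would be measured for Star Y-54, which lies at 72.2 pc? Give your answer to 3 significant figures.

p (arcsec) = B (AU) / d (pc).
p = 31.4 / 72.2 = 0.4349 arcsec.

0.435 arcsec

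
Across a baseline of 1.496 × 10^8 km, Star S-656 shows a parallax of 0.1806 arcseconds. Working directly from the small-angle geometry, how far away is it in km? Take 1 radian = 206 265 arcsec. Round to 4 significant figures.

1.709 × 10^14 km

θ = 0.1806″ = 0.1806/206265 = 8.7557 × 10^-7 rad.
d = B/θ = (1.496 × 10^8) / (8.7557 × 10^-7) = 1.7086 × 10^14 km.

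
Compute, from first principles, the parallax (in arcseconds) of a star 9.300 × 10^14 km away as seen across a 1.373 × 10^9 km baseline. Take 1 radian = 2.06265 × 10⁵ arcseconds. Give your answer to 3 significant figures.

0.305 arcsec

θ ≈ B/d = (1.373 × 10^9) / (9.300 × 10^14) = 1.4763 × 10^-6 rad.
In arcseconds: 1.4763 × 10^-6 × 206265 = 0.30451″.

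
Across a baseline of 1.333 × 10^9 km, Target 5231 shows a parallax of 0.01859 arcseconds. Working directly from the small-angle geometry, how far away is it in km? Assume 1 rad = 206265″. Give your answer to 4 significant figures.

1.479 × 10^16 km

θ = 0.01859″ = 0.01859/206265 = 9.0127 × 10^-8 rad.
d = B/θ = (1.333 × 10^9) / (9.0127 × 10^-8) = 1.4790 × 10^16 km.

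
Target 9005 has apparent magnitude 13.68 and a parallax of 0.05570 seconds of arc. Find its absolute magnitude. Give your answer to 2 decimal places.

M = 12.41

d = 1/p = 1/0.05570″ = 17.953 pc.
m − M = 5 log₁₀(17.953) − 5 = 6.2707 − 5 = 1.2707.
M = m − (m − M) = 13.68 − 1.2707 = 12.41.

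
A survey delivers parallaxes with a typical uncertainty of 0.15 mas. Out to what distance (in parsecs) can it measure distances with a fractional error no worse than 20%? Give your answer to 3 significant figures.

σ_d/d = σ_p/p, so the condition is σ_p/p ≤ 0.20, i.e. p ≥ σ_p/0.20.
p_min = 0.15/0.20 = 0.75 mas = 0.00075 arcsec.
d_max = 1/p_min = 1/0.00075 = 1333.3 pc.

1330 pc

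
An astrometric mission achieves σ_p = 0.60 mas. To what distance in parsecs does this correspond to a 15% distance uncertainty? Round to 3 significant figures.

σ_d/d = σ_p/p, so the condition is σ_p/p ≤ 0.15, i.e. p ≥ σ_p/0.15.
p_min = 0.60/0.15 = 4 mas = 0.004 arcsec.
d_max = 1/p_min = 1/0.004 = 250 pc.

250 pc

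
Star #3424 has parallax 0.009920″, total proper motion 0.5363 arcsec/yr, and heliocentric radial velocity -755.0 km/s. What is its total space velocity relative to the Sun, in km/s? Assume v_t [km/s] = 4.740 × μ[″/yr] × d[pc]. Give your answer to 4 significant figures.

d = 1/p = 1/0.009920″ = 100.81 pc.
v_t = 4.740 μ d = 4.740 × 0.5363 × 100.81 = 256.27 km/s.
v = √(v_r² + v_t²) = √((-755.0)² + 256.27²) = √635699 = 797.31 km/s.

797.3 km/s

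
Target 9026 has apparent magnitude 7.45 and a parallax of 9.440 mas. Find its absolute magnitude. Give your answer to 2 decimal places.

M = 2.32

d = 1/p = 1/0.009440″ = 105.93 pc.
m − M = 5 log₁₀(105.93) − 5 = 10.1251 − 5 = 5.1251.
M = m − (m − M) = 7.45 − 5.1251 = 2.32.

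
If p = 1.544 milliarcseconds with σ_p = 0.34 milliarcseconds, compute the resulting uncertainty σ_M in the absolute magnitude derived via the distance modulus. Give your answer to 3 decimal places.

σ_M = 0.478 mag

M = m − 5 log₁₀ d + 5 = m + 5 log₁₀ p + 5, so ∂M/∂p = 5/(p ln 10).
σ_M = (5/ln 10) · (σ_p/p) = 2.1715 × 0.34/1.544 = 2.1715 × 0.22021 = 0.47819.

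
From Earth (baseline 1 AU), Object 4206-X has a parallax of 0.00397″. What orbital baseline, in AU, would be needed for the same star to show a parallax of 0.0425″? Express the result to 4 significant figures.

10.71 AU

Parallax scales linearly with baseline: p ∝ B, so B = p_target / p_Earth × 1 AU.
B = 0.0425 / 0.00397 = 10.705 AU.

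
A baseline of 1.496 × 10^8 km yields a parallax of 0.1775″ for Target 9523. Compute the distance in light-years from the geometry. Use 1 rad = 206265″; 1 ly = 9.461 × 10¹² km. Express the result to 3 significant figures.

θ = 0.1775″ = 0.1775/206265 = 8.6054 × 10^-7 rad.
d = B/θ = (1.496 × 10^8) / (8.6054 × 10^-7) = 1.7384 × 10^14 km = (1.7384 × 10^14) / (9.461 × 10^12) ly = 18.374 ly.

18.4 ly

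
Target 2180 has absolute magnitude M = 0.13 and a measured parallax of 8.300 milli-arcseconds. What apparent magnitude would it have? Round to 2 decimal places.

d = 1/p = 1/0.008300″ = 120.48 pc.
m − M = 5 log₁₀ d − 5 = 5 log₁₀(120.48) − 5 = 10.4046 − 5 = 5.4046.
m = M + (m − M) = 0.13 + 5.4046 = 5.53.

m = 5.53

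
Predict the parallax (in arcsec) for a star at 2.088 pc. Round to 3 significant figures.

p = 1/d = 1/2.088 = 0.47893 arcsec.

0.479 arcsec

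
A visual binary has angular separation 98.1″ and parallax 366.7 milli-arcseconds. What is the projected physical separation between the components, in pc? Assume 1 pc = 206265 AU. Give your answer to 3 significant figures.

0.00130 pc

d = 1/p = 1/0.3667″ = 2.727 pc.
At distance d (pc), an angle of θ arcsec spans θ·d AU: s = 98.1 × 2.727 = 267.52 AU.
= 267.52 / 206265 = 0.0012970 pc.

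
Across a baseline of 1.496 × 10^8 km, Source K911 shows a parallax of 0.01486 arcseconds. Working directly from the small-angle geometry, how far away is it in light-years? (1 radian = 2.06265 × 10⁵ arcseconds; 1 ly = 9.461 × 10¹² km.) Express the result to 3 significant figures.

219 ly

θ = 0.01486″ = 0.01486/206265 = 7.2043 × 10^-8 rad.
d = B/θ = (1.496 × 10^8) / (7.2043 × 10^-8) = 2.0765 × 10^15 km = (2.0765 × 10^15) / (9.461 × 10^12) ly = 219.48 ly.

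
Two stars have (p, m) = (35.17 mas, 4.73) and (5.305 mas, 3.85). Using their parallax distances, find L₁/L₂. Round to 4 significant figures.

d₁ = 1/p₁ = 1/0.03517″ = 28.433 pc; d₂ = 1/p₂ = 1/0.005305″ = 188.5 pc.
M₁ = m₁ − 5 log₁₀ d₁ + 5 = 4.73 − 7.2691 + 5 = 2.4609.
M₂ = 3.85 − 11.3766 + 5 = -2.5266.
L₁/L₂ = 10^(0.4(M₂ − M₁)) = 10^(0.4 × (-4.9875)) = 10^(-1.99500) = 0.010116.

L₁/L₂ = 0.01012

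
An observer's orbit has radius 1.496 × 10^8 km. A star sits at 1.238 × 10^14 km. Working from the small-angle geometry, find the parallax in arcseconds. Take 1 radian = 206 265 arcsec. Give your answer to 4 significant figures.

θ ≈ B/d = (1.496 × 10^8) / (1.238 × 10^14) = 1.2084 × 10^-6 rad.
In arcseconds: 1.2084 × 10^-6 × 206265 = 0.24925″.

0.2493 arcsec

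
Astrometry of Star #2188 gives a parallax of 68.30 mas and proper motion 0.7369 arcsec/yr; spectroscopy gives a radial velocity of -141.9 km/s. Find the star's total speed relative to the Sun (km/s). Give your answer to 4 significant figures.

150.8 km/s

d = 1/p = 1/0.06830″ = 14.641 pc.
v_t = 4.740 μ d = 4.740 × 0.7369 × 14.641 = 51.14 km/s.
v = √(v_r² + v_t²) = √((-141.9)² + 51.14²) = √22750.9 = 150.83 km/s.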